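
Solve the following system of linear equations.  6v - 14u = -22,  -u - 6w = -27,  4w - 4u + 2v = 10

no solution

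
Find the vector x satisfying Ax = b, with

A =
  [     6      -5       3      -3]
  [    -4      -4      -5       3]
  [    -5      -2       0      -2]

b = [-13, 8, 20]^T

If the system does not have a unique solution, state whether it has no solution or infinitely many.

infinitely many solutions

Row-reduce:
R1 ← R1 / (6).
R2 ← R2 + 4·R1.
R3 ← R3 + 5·R1.
R2 ← R2 / (-22/3).
R1 ← R1 + 5/6·R2.
R3 ← R3 + 37/6·R2.
R3 ← R3 / (221/44).
R1 ← R1 − 37/44·R3.
R2 ← R2 − 9/22·R3.
Rank is 3 with 4 unknowns, leaving x_4 free.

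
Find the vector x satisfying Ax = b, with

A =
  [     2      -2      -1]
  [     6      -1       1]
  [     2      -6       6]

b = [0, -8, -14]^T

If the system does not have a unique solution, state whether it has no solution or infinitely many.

Row-reduce the augmented matrix:
R1 ← R1 / (2).
R2 ← R2 − 6·R1.
R3 ← R3 − 2·R1.
R2 ← R2 / (5).
R1 ← R1 + 1·R2.
R3 ← R3 + 4·R2.
R3 ← R3 / (51/5).
R1 ← R1 − 3/10·R3.
R2 ← R2 − 4/5·R3.
Reading off the reduced rows gives x_1 = -1, x_2 = 0, x_3 = -2.

x_1 = -1, x_2 = 0, x_3 = -2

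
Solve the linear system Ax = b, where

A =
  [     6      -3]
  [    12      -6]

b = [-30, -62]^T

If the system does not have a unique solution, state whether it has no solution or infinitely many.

no solution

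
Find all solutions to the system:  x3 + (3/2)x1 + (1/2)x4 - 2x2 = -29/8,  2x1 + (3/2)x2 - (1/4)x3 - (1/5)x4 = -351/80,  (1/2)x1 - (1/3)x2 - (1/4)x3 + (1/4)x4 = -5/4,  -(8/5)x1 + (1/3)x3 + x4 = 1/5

Row-reduce the augmented matrix:
R1 ← R1 / (3/2).
R2 ← R2 − 2·R1.
R3 ← R3 − 1/2·R1.
R4 ← R4 + 8/5·R1.
R2 ← R2 / (25/6).
R1 ← R1 + 4/3·R2.
R3 ← R3 − 1/3·R2.
R4 ← R4 + 32/15·R2.
R3 ← R3 / (-137/300).
R1 ← R1 − 4/25·R3.
R2 ← R2 + 19/50·R3.
R4 ← R4 − 221/375·R3.
R4 ← R4 / (2644/2055).
R1 ← R1 − 15/137·R4.
R2 ← R2 + 459/1370·R4.
R3 ← R3 + 229/685·R4.
Reading off the reduced rows gives x1 = -2, x2 = -3/4, x3 = -3/4, x4 = -11/4.

x1 = -2, x2 = -3/4, x3 = -3/4, x4 = -11/4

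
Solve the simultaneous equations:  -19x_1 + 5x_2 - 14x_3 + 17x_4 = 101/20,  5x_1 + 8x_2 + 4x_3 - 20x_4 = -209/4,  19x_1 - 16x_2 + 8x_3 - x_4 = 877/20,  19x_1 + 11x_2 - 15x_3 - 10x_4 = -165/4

Row-reduce the augmented matrix:
R1 ← R1 / (-19).
R2 ← R2 − 5·R1.
R3 ← R3 − 19·R1.
R4 ← R4 − 19·R1.
R2 ← R2 / (177/19).
R1 ← R1 + 5/19·R2.
R3 ← R3 + 11·R2.
R4 ← R4 − 16·R2.
R3 ← R3 / (-332/59).
R1 ← R1 − 44/59·R3.
R2 ← R2 − 2/59·R3.
R4 ← R4 + 1743/59·R3.
R4 ← R4 / (551/12).
R1 ← R1 + 409/249·R4.
R2 ← R2 + 279/166·R4.
R3 ← R3 − 413/996·R4.
Reading off the reduced rows gives x_1 = 3/4, x_2 = -3/2, x_3 = 1, x_4 = 12/5.

x_1 = 3/4, x_2 = -3/2, x_3 = 1, x_4 = 12/5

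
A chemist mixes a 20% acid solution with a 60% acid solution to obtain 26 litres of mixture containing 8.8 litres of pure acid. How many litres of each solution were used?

Let a = litres of solution A, b = litres of solution B.
  a + b = 26
  (1/5)a + (3/5)b = 44/5
Row-reduce the augmented matrix:
R2 ← R2 − 1/5·R1.
R2 ← R2 / (2/5).
R1 ← R1 − 1·R2.
Reading off the reduced rows gives a = 17, b = 9.

litres of solution A: 17, litres of solution B: 9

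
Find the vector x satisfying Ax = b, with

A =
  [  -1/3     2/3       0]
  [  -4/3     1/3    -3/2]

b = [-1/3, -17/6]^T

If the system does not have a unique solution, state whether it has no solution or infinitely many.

Row-reduce:
R1 ← R1 / (-1/3).
R2 ← R2 + 4/3·R1.
R2 ← R2 / (-7/3).
R1 ← R1 + 2·R2.
Rank is 2 with 3 unknowns, leaving x_3 free.

infinitely many solutions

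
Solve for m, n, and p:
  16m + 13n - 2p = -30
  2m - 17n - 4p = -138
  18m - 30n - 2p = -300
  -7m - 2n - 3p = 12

m = -6, n = 6, p = 6

Row-reduce the augmented matrix:
R1 ← R1 / (16).
R2 ← R2 − 2·R1.
R3 ← R3 − 18·R1.
R4 ← R4 + 7·R1.
R2 ← R2 / (-149/8).
R1 ← R1 − 13/16·R2.
R3 ← R3 + 357/8·R2.
R4 ← R4 − 59/16·R2.
R3 ← R3 / (1376/149).
R1 ← R1 + 43/149·R3.
R2 ← R2 − 30/149·R3.
R4 ← R4 + 688/149·R3.
R4 reduces to 0 = 0, so the extra equation is consistent.
Reading off the reduced rows gives m = -6, n = 6, p = 6.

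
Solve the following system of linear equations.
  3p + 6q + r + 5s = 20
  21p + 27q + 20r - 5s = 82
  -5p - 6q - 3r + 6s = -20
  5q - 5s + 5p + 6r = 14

infinitely many solutions

Row-reduce:
R1 ← R1 / (3).
R2 ← R2 − 21·R1.
R3 ← R3 + 5·R1.
R4 ← R4 − 5·R1.
R2 ← R2 / (-15).
R1 ← R1 − 2·R2.
R3 ← R3 − 4·R2.
R4 ← R4 + 5·R2.
R3 ← R3 / (32/15).
R1 ← R1 − 31/15·R3.
R2 ← R2 + 13/15·R3.
Rank is 3 with 4 unknowns, leaving s free.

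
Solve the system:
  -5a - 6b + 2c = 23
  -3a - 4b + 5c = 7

Row-reduce:
R1 ← R1 / (-5).
R2 ← R2 + 3·R1.
R2 ← R2 / (-2/5).
R1 ← R1 − 6/5·R2.
Rank is 2 with 3 unknowns, leaving c free.

infinitely many solutions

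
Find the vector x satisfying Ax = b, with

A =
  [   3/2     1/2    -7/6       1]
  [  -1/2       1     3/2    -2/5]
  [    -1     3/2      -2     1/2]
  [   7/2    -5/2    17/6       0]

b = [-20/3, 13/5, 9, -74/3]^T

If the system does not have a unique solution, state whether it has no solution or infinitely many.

Row-reduce:
R1 ← R1 / (3/2).
R2 ← R2 + 1/2·R1.
R3 ← R3 + 1·R1.
R4 ← R4 − 7/2·R1.
R2 ← R2 / (7/6).
R1 ← R1 − 1/3·R2.
R3 ← R3 − 11/6·R2.
R4 ← R4 + 11/3·R2.
R3 ← R3 / (-95/21).
R1 ← R1 + 23/21·R3.
R2 ← R2 − 20/21·R3.
R4 ← R4 − 190/21·R3.
Rank is 3 with 4 unknowns, leaving x_4 free.

infinitely many solutions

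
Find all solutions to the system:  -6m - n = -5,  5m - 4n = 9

m = 1, n = -1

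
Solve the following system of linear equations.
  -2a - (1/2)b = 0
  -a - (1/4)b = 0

Row-reduce:
R1 ← R1 / (-2).
R2 ← R2 + 1·R1.
Rank is 1 with 2 unknowns, leaving b free.

infinitely many solutions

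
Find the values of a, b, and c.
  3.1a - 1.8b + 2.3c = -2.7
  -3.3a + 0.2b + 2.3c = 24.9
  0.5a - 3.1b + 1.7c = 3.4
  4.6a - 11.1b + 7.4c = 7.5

Row-reduce the augmented matrix:
R1 ← R1 / (31/10).
R2 ← R2 + 33/10·R1.
R3 ← R3 − 1/2·R1.
R4 ← R4 − 23/5·R1.
R2 ← R2 / (-266/155).
R1 ← R1 + 18/31·R2.
R3 ← R3 + 871/310·R2.
R4 ← R4 + 2613/310·R2.
R3 ← R3 / (-4286/665).
R1 ← R1 + 115/133·R3.
R2 ← R2 + 368/133·R3.
R4 ← R4 + 12858/665·R3.
R4 reduces to 0 = 0, so the extra equation is consistent.
Reading off the reduced rows gives a = -4, b = 1, c = 5.

a = -4, b = 1, c = 5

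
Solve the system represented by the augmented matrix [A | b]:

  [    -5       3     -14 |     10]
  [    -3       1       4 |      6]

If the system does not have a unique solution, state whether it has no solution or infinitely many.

Row-reduce:
R1 ← R1 / (-5).
R2 ← R2 + 3·R1.
R2 ← R2 / (-4/5).
R1 ← R1 + 3/5·R2.
Rank is 2 with 3 unknowns, leaving x_3 free.

infinitely many solutions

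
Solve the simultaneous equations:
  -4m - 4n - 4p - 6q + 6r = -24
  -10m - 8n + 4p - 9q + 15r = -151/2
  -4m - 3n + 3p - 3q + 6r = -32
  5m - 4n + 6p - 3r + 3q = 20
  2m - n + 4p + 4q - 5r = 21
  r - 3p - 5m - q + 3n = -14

Row-reduce:
R1 ← R1 / (-4).
R2 ← R2 + 10·R1.
R3 ← R3 + 4·R1.
R4 ← R4 − 5·R1.
R5 ← R5 − 2·R1.
R6 ← R6 + 5·R1.
R2 ← R2 / (2).
R1 ← R1 − 1·R2.
R3 ← R3 − 1·R2.
R4 ← R4 + 9·R2.
R5 ← R5 + 3·R2.
R6 ← R6 − 8·R2.
Swap R3 and R4.
R3 ← R3 / (64).
R1 ← R1 + 6·R3.
R2 ← R2 − 7·R3.
R5 ← R5 − 23·R3.
R6 ← R6 + 54·R3.
Swap R4 and R5.
R4 ← R4 / (245/128).
R1 ← R1 − 39/64·R4.
R2 ← R2 − 69/128·R4.
R3 ← R3 − 45/128·R4.
R6 ← R6 − 95/64·R4.
Swap R5 and R6.
R5 ← R5 / (5/49).
R1 ← R1 − 18/245·R5.
R2 ← R2 − 129/245·R5.
R3 ← R3 − 36/49·R5.
R4 ← R4 + 463/245·R5.
Row 6 reduces to 0 = -1/4, a contradiction. The system is inconsistent.

no solution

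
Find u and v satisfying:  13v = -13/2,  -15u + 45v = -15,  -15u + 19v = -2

Row-reduce the augmented matrix:
Swap R1 and R2.
R1 ← R1 / (-15).
R3 ← R3 + 15·R1.
R2 ← R2 / (13).
R1 ← R1 + 3·R2.
R3 ← R3 + 26·R2.
R3 reduces to 0 = 0, so the extra equation is consistent.
Reading off the reduced rows gives u = -1/2, v = -1/2.

u = -1/2, v = -1/2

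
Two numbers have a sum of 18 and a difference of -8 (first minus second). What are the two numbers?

first number: 5, second number: 13

Let x = first number, y = second number.
  x + y = 18
  x - y = -8
From equation 1: x = 18 − y.
Substitute into equation 2 and solve: y = 13.
Then x = 5.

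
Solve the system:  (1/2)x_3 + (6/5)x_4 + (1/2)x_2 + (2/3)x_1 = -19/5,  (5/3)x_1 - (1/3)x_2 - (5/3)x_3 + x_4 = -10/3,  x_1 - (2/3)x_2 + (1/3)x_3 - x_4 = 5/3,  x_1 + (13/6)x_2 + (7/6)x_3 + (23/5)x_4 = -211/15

no solution

Row-reduce:
R1 ← R1 / (2/3).
R2 ← R2 − 5/3·R1.
R3 ← R3 − 1·R1.
R4 ← R4 − 1·R1.
R2 ← R2 / (-19/12).
R1 ← R1 − 3/4·R2.
R3 ← R3 + 17/12·R2.
R4 ← R4 − 17/12·R2.
R3 ← R3 / (125/57).
R1 ← R1 + 12/19·R3.
R2 ← R2 − 35/19·R3.
R4 ← R4 + 125/57·R3.
Row 4 reduces to 0 = -1, a contradiction. The system is inconsistent.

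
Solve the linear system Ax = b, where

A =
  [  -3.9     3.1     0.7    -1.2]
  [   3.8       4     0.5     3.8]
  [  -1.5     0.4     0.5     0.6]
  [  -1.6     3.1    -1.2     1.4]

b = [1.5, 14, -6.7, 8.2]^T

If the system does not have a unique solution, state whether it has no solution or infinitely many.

x_1 = 3, x_2 = 4, x_3 = -4, x_4 = -3

Row-reduce the augmented matrix:
R1 ← R1 / (-39/10).
R2 ← R2 − 19/5·R1.
R3 ← R3 + 3/2·R1.
R4 ← R4 + 8/5·R1.
R2 ← R2 / (1369/195).
R1 ← R1 + 31/39·R2.
R3 ← R3 + 103/130·R2.
R4 ← R4 − 713/390·R2.
R3 ← R3 / (9971/27380).
R1 ← R1 + 125/2738·R3.
R2 ← R2 − 461/2738·R3.
R4 ← R4 + 49147/27380·R3.
R4 ← R4 / (6678/845).
R1 ← R1 − 7736/9971·R4.
R2 ← R2 + 2526/9971·R4.
R3 ← R3 − 37194/9971·R4.
Reading off the reduced rows gives x_1 = 3, x_2 = 4, x_3 = -4, x_4 = -3.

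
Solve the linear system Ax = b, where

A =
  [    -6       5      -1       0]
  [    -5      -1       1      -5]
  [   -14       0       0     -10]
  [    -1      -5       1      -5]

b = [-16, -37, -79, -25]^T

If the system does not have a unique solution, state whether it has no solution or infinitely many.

no solution

Row-reduce:
R1 ← R1 / (-6).
R2 ← R2 + 5·R1.
R3 ← R3 + 14·R1.
R4 ← R4 + 1·R1.
R2 ← R2 / (-31/6).
R1 ← R1 + 5/6·R2.
R3 ← R3 + 35/3·R2.
R4 ← R4 + 35/6·R2.
R3 ← R3 / (-56/31).
R1 ← R1 + 4/31·R3.
R2 ← R2 + 11/31·R3.
R4 ← R4 + 28/31·R3.
Row 4 reduces to 0 = -3/2, a contradiction. The system is inconsistent.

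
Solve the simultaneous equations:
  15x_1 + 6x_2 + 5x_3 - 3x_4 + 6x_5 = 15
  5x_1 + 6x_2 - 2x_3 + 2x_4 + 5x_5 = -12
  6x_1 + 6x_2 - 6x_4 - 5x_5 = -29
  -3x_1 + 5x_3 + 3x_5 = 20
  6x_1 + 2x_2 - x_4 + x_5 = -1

no solution

Row-reduce:
R1 ← R1 / (15).
R2 ← R2 − 5·R1.
R3 ← R3 − 6·R1.
R4 ← R4 + 3·R1.
R5 ← R5 − 6·R1.
R2 ← R2 / (4).
R1 ← R1 − 2/5·R2.
R3 ← R3 − 18/5·R2.
R4 ← R4 − 6/5·R2.
R5 ← R5 + 2/5·R2.
R3 ← R3 / (13/10).
R1 ← R1 − 7/10·R3.
R2 ← R2 + 11/12·R3.
R4 ← R4 − 71/10·R3.
R5 ← R5 + 71/30·R3.
R4 ← R4 / (513/13).
R1 ← R1 − 46/13·R4.
R2 ← R2 + 59/13·R4.
R3 ← R3 + 75/13·R4.
R5 ← R5 + 171/13·R4.
Row 5 reduces to 0 = 2/3, a contradiction. The system is inconsistent.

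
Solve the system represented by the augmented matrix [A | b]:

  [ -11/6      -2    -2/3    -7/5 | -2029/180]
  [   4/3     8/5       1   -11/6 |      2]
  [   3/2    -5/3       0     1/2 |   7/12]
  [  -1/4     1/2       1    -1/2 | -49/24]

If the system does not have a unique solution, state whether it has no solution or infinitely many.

x_1 = 5/2, x_2 = 5/2, x_3 = -5/3, x_4 = 2

Row-reduce the augmented matrix:
R1 ← R1 / (-11/6).
R2 ← R2 − 4/3·R1.
R3 ← R3 − 3/2·R1.
R4 ← R4 + 1/4·R1.
R2 ← R2 / (8/55).
R1 ← R1 − 12/11·R2.
R3 ← R3 + 109/33·R2.
R4 ← R4 − 17/22·R2.
R3 ← R3 / (803/72).
R1 ← R1 + 7/2·R3.
R2 ← R2 − 85/24·R3.
R4 ← R4 + 79/48·R3.
R4 ← R4 / (83329/16060).
R1 ← R1 − 1306/803·R4.
R2 ← R2 − 1869/1606·R4.
R3 ← R3 + 47087/8030·R4.
Reading off the reduced rows gives x_1 = 5/2, x_2 = 5/2, x_3 = -5/3, x_4 = 2.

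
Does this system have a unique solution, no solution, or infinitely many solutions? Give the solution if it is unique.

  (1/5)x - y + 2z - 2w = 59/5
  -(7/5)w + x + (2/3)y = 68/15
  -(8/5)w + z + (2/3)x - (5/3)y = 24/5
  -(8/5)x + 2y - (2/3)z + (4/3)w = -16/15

Row-reduce the augmented matrix:
R1 ← R1 / (1/5).
R2 ← R2 − 1·R1.
R3 ← R3 − 2/3·R1.
R4 ← R4 + 8/5·R1.
R2 ← R2 / (17/3).
R1 ← R1 + 5·R2.
R3 ← R3 − 5/3·R2.
R4 ← R4 + 6·R2.
R3 ← R3 / (-139/51).
R1 ← R1 − 20/17·R3.
R2 ← R2 + 30/17·R3.
R4 ← R4 − 242/51·R3.
R4 ← R4 / (-2384/2085).
R1 ← R1 + 183/139·R4.
R2 ← R2 + 87/695·R4.
R3 ← R3 + 647/695·R4.
Reading off the reduced rows gives x = -1, y = 2, z = 4, w = -3.

x = -1, y = 2, z = 4, w = -3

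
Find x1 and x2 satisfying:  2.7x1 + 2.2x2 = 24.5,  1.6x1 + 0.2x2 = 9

Row-reduce the augmented matrix:
R1 ← R1 / (27/10).
R2 ← R2 − 8/5·R1.
R2 ← R2 / (-149/135).
R1 ← R1 − 22/27·R2.
Reading off the reduced rows gives x1 = 5, x2 = 5.

x1 = 5, x2 = 5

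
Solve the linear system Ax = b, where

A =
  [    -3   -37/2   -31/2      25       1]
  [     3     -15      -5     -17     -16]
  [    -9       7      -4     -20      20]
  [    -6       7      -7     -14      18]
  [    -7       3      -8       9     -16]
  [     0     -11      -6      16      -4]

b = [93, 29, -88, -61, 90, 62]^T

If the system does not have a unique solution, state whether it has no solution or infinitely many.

Row-reduce:
R1 ← R1 / (-3).
R2 ← R2 − 3·R1.
R3 ← R3 + 9·R1.
R4 ← R4 + 6·R1.
R5 ← R5 + 7·R1.
R2 ← R2 / (-67/2).
R1 ← R1 − 37/6·R2.
R3 ← R3 − 125/2·R2.
R4 ← R4 − 44·R2.
R5 ← R5 − 277/6·R2.
R6 ← R6 + 11·R2.
R3 ← R3 / (285/67).
R1 ← R1 − 280/201·R3.
R2 ← R2 − 41/67·R3.
R4 ← R4 + 196/67·R3.
R5 ← R5 + 17/201·R3.
R6 ← R6 − 49/67·R3.
R4 ← R4 / (-6188/57).
R1 ← R1 − 3311/171·R4.
R2 ← R2 − 643/57·R4.
R3 ← R3 + 1073/57·R4.
R5 ← R5 + 6823/171·R4.
R6 ← R6 − 1547/57·R4.
R5 ← R5 / (-814178/23205).
R1 ← R1 + 4988/3315·R5.
R2 ← R2 − 1328/1547·R5.
R3 ← R3 + 4878/7735·R5.
R4 ← R4 − 802/7735·R5.
Row 6 reduces to 0 = 1/4, a contradiction. The system is inconsistent.

no solution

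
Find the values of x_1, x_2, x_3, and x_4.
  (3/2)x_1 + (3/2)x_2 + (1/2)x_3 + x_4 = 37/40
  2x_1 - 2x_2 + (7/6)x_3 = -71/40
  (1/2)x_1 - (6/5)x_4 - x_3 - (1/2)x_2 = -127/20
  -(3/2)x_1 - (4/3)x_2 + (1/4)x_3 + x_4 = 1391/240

Row-reduce the augmented matrix:
R1 ← R1 / (3/2).
R2 ← R2 − 2·R1.
R3 ← R3 − 1/2·R1.
R4 ← R4 + 3/2·R1.
R2 ← R2 / (-4).
R1 ← R1 − 1·R2.
R3 ← R3 + 1·R2.
R4 ← R4 − 1/6·R2.
R3 ← R3 / (-31/24).
R1 ← R1 − 11/24·R3.
R2 ← R2 + 1/8·R3.
R4 ← R4 − 37/48·R3.
R4 ← R4 / (3427/2790).
R1 ← R1 + 43/465·R4.
R2 ← R2 − 209/465·R4.
R3 ← R3 − 144/155·R4.
Reading off the reduced rows gives x_1 = -2, x_2 = 1/5, x_3 = 9/4, x_4 = 5/2.

x_1 = -2, x_2 = 1/5, x_3 = 9/4, x_4 = 5/2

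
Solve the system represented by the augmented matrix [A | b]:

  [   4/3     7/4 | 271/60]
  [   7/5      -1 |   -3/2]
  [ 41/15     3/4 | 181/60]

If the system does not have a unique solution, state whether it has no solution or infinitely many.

x_1 = 1/2, x_2 = 11/5

Row-reduce the augmented matrix:
R1 ← R1 / (4/3).
R2 ← R2 − 7/5·R1.
R3 ← R3 − 41/15·R1.
R2 ← R2 / (-227/80).
R1 ← R1 − 21/16·R2.
R3 ← R3 + 227/80·R2.
R3 reduces to 0 = 0, so the extra equation is consistent.
Reading off the reduced rows gives x_1 = 1/2, x_2 = 11/5.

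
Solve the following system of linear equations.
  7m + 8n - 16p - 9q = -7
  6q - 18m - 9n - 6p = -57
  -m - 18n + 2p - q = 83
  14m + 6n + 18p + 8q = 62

m = 6, n = -5, p = 0, q = 1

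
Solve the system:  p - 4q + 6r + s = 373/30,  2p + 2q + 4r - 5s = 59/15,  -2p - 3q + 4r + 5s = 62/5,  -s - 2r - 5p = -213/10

Row-reduce the augmented matrix:
R2 ← R2 − 2·R1.
R3 ← R3 + 2·R1.
R4 ← R4 + 5·R1.
R2 ← R2 / (10).
R1 ← R1 + 4·R2.
R3 ← R3 + 11·R2.
R4 ← R4 + 20·R2.
R3 ← R3 / (36/5).
R1 ← R1 − 14/5·R3.
R2 ← R2 + 4/5·R3.
R4 ← R4 − 12·R3.
R4 ← R4 / (-53/6).
R1 ← R1 + 55/36·R4.
R2 ← R2 + 7/9·R4.
R3 ← R3 + 7/72·R4.
Reading off the reduced rows gives p = 14/5, q = 5/3, r = 9/4, s = 14/5.

p = 14/5, q = 5/3, r = 9/4, s = 14/5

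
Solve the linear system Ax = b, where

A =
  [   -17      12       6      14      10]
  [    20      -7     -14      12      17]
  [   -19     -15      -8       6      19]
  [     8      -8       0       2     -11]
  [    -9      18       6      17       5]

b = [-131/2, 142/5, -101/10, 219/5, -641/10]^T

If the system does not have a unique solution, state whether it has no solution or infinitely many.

x_1 = 3/2, x_2 = -13/5, x_3 = 1/5, x_4 = 0, x_5 = -1

Row-reduce the augmented matrix:
R1 ← R1 / (-17).
R2 ← R2 − 20·R1.
R3 ← R3 + 19·R1.
R4 ← R4 − 8·R1.
R5 ← R5 + 9·R1.
R2 ← R2 / (121/17).
R1 ← R1 + 12/17·R2.
R3 ← R3 + 483/17·R2.
R4 ← R4 + 40/17·R2.
R5 ← R5 − 198/17·R2.
R3 ← R3 / (-5132/121).
R1 ← R1 + 126/121·R3.
R2 ← R2 + 118/121·R3.
R4 ← R4 − 64/121·R3.
R5 ← R5 − 156/11·R3.
R4 ← R4 / (24758/1283).
R1 ← R1 + 710/1283·R4.
R2 ← R2 − 2064/1283·R4.
R3 ← R3 + 3146/1283·R4.
R5 ← R5 + 2855/1283·R4.
R5 ← R5 / (-143783/24758).
R1 ← R1 + 7559/12379·R5.
R2 ← R2 − 10223/12379·R5.
R3 ← R3 + 28333/12379·R5.
R4 ← R4 − 6087/24758·R5.
Reading off the reduced rows gives x_1 = 3/2, x_2 = -13/5, x_3 = 1/5, x_4 = 0, x_5 = -1.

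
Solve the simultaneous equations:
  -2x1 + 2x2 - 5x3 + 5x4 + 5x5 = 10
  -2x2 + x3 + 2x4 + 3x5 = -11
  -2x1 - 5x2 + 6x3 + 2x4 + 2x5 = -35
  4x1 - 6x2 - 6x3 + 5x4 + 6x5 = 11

Row-reduce:
R1 ← R1 / (-2).
R3 ← R3 + 2·R1.
R4 ← R4 − 4·R1.
R2 ← R2 / (-2).
R1 ← R1 + 1·R2.
R3 ← R3 + 7·R2.
R4 ← R4 + 2·R2.
R3 ← R3 / (15/2).
R1 ← R1 − 2·R3.
R2 ← R2 + 1/2·R3.
R4 ← R4 + 17·R3.
R4 ← R4 / (-29/3).
R1 ← R1 + 5/6·R4.
R2 ← R2 + 5/3·R4.
R3 ← R3 + 4/3·R4.
Rank is 4 with 5 unknowns, leaving x5 free.

infinitely many solutions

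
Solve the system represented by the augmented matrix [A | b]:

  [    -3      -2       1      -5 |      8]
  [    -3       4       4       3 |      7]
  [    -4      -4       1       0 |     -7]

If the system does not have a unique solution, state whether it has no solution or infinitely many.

infinitely many solutions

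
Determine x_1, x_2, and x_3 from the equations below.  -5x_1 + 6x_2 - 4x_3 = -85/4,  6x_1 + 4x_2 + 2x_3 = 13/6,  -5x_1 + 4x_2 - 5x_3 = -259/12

Row-reduce the augmented matrix:
R1 ← R1 / (-5).
R2 ← R2 − 6·R1.
R3 ← R3 + 5·R1.
R2 ← R2 / (56/5).
R1 ← R1 + 6/5·R2.
R3 ← R3 + 2·R2.
R3 ← R3 / (-3/2).
R1 ← R1 − 1/2·R3.
R2 ← R2 + 1/4·R3.
Reading off the reduced rows gives x_1 = 1/4, x_2 = -4/3, x_3 = 3.

x_1 = 1/4, x_2 = -4/3, x_3 = 3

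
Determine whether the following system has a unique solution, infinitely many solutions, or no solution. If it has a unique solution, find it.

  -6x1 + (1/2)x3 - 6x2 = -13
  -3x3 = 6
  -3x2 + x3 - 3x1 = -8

Row-reduce:
R1 ← R1 / (-6).
R3 ← R3 + 3·R1.
R2 ← R2 / (-3).
R1 ← R1 + 1/12·R2.
R3 ← R3 − 3/4·R2.
Rank is 2 with 3 unknowns, leaving x2 free.

infinitely many solutions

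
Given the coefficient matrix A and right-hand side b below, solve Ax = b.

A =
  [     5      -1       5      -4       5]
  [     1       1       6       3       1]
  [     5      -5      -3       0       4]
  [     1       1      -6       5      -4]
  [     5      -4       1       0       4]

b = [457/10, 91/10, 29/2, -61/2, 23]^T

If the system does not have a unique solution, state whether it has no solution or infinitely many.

x_1 = 3, x_2 = 1/2, x_3 = 2, x_4 = -14/5, x_5 = 2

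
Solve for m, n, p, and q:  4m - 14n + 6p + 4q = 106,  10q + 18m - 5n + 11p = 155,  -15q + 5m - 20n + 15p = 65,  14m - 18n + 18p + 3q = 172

Row-reduce the augmented matrix:
R1 ← R1 / (4).
R2 ← R2 − 18·R1.
R3 ← R3 − 5·R1.
R4 ← R4 − 14·R1.
R2 ← R2 / (58).
R1 ← R1 + 7/2·R2.
R3 ← R3 + 5/2·R2.
R4 ← R4 − 31·R2.
R3 ← R3 / (395/58).
R1 ← R1 − 31/58·R3.
R2 ← R2 + 8/29·R3.
R4 ← R4 − 161/29·R3.
R4 ← R4 / (779/79).
R1 ← R1 − 167/79·R4.
R2 ← R2 + 76/79·R4.
R3 ← R3 + 236/79·R4.
Reading off the reduced rows gives m = 5, n = -5, p = 0, q = 4.

m = 5, n = -5, p = 0, q = 4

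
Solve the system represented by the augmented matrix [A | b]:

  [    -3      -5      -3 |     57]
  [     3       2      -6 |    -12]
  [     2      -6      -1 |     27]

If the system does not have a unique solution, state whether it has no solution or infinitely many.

Row-reduce the augmented matrix:
R1 ← R1 / (-3).
R2 ← R2 − 3·R1.
R3 ← R3 − 2·R1.
R2 ← R2 / (-3).
R1 ← R1 − 5/3·R2.
R3 ← R3 + 28/3·R2.
R3 ← R3 / (25).
R1 ← R1 + 4·R3.
R2 ← R2 − 3·R3.
Reading off the reduced rows gives x_1 = -6, x_2 = -6, x_3 = -3.

x_1 = -6, x_2 = -6, x_3 = -3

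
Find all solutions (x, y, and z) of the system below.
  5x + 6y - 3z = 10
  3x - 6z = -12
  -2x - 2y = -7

Row-reduce the augmented matrix:
R1 ← R1 / (5).
R2 ← R2 − 3·R1.
R3 ← R3 + 2·R1.
R2 ← R2 / (-18/5).
R1 ← R1 − 6/5·R2.
R3 ← R3 − 2/5·R2.
R3 ← R3 / (-5/3).
R1 ← R1 + 2·R3.
R2 ← R2 − 7/6·R3.
Reading off the reduced rows gives x = 2, y = 3/2, z = 3.

x = 2, y = 3/2, z = 3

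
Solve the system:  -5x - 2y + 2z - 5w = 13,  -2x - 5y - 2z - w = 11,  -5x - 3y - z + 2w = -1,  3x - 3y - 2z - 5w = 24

x = -1, y = 1, z = -5, w = -4

Row-reduce the augmented matrix:
R1 ← R1 / (-5).
R2 ← R2 + 2·R1.
R3 ← R3 + 5·R1.
R4 ← R4 − 3·R1.
R2 ← R2 / (-21/5).
R1 ← R1 − 2/5·R2.
R3 ← R3 + 1·R2.
R4 ← R4 + 21/5·R2.
R3 ← R3 / (-7/3).
R1 ← R1 + 2/3·R3.
R2 ← R2 − 2/3·R3.
R4 ← R4 − 2·R3.
R4 ← R4 / (-157/49).
R1 ← R1 + 41/49·R4.
R2 ← R2 − 83/49·R4.
R3 ← R3 + 142/49·R4.
Reading off the reduced rows gives x = -1, y = 1, z = -5, w = -4.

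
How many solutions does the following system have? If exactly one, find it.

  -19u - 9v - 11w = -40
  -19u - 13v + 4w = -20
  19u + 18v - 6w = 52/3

u = 4/3, v = 0, w = 4/3

Row-reduce the augmented matrix:
R1 ← R1 / (-19).
R2 ← R2 + 19·R1.
R3 ← R3 − 19·R1.
R2 ← R2 / (-4).
R1 ← R1 − 9/19·R2.
R3 ← R3 − 9·R2.
R3 ← R3 / (67/4).
R1 ← R1 − 179/76·R3.
R2 ← R2 + 15/4·R3.
Reading off the reduced rows gives u = 4/3, v = 0, w = 4/3.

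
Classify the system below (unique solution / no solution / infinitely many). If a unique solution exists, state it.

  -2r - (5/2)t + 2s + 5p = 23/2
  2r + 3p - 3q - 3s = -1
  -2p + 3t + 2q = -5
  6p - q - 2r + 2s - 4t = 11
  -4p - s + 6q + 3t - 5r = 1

Row-reduce:
R1 ← R1 / (5).
R2 ← R2 − 3·R1.
R3 ← R3 + 2·R1.
R4 ← R4 − 6·R1.
R5 ← R5 + 4·R1.
R2 ← R2 / (-3).
R3 ← R3 − 2·R2.
R4 ← R4 + 1·R2.
R5 ← R5 − 6·R2.
R3 ← R3 / (4/3).
R1 ← R1 + 2/5·R3.
R2 ← R2 + 16/15·R3.
R4 ← R4 + 2/3·R3.
R5 ← R5 + 1/5·R3.
Swap R4 and R5.
R4 ← R4 / (-81/10).
R1 ← R1 + 1/5·R4.
R2 ← R2 + 1/5·R4.
R3 ← R3 + 3/2·R4.
Row 5 reduces to 0 = -3, a contradiction. The system is inconsistent.

no solution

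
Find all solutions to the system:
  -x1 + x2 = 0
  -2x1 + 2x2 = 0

infinitely many solutions

Row-reduce:
R1 ← R1 / (-1).
R2 ← R2 + 2·R1.
Rank is 1 with 2 unknowns, leaving x2 free.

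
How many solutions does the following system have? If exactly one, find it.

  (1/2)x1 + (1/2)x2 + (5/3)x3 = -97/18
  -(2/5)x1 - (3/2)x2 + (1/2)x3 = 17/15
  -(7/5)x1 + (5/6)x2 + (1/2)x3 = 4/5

x1 = -2, x2 = -1, x3 = -7/3

Row-reduce the augmented matrix:
R1 ← R1 / (1/2).
R2 ← R2 + 2/5·R1.
R3 ← R3 + 7/5·R1.
R2 ← R2 / (-11/10).
R1 ← R1 − 1·R2.
R3 ← R3 − 67/30·R2.
R3 ← R3 / (80/9).
R1 ← R1 − 5·R3.
R2 ← R2 + 5/3·R3.
Reading off the reduced rows gives x1 = -2, x2 = -1, x3 = -7/3.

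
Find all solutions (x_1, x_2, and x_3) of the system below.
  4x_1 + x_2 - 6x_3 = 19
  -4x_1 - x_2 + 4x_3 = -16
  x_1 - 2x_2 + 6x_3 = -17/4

Row-reduce the augmented matrix:
R1 ← R1 / (4).
R2 ← R2 + 4·R1.
R3 ← R3 − 1·R1.
Swap R2 and R3.
R2 ← R2 / (-9/4).
R1 ← R1 − 1/4·R2.
R3 ← R3 / (-2).
R1 ← R1 + 2/3·R3.
R2 ← R2 + 10/3·R3.
Reading off the reduced rows gives x_1 = 11/4, x_2 = -1, x_3 = -3/2.

x_1 = 11/4, x_2 = -1, x_3 = -3/2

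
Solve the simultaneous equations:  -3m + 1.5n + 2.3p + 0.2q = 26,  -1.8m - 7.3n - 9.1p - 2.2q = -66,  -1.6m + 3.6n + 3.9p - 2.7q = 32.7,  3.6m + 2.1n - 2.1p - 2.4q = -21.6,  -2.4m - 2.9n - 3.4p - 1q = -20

m = -3, n = 2, p = 6, q = 1

Row-reduce the augmented matrix:
R1 ← R1 / (-3).
R2 ← R2 + 9/5·R1.
R3 ← R3 + 8/5·R1.
R4 ← R4 − 18/5·R1.
R5 ← R5 + 12/5·R1.
R2 ← R2 / (-41/5).
R1 ← R1 + 1/2·R2.
R3 ← R3 − 14/5·R2.
R4 ← R4 − 39/10·R2.
R5 ← R5 + 41/10·R2.
R3 ← R3 / (-5567/6150).
R1 ← R1 + 157/1230·R3.
R2 ← R2 − 262/205·R3.
R4 ← R4 + 1773/410·R3.
R4 ← R4 / (775443/55670).
R1 ← R1 − 6483/11134·R4.
R2 ← R2 + 26712/5567·R4.
R3 ← R3 − 22133/5567·R4.
R5 reduces to 0 = 0, so the extra equation is consistent.
Reading off the reduced rows gives m = -3, n = 2, p = 6, q = 1.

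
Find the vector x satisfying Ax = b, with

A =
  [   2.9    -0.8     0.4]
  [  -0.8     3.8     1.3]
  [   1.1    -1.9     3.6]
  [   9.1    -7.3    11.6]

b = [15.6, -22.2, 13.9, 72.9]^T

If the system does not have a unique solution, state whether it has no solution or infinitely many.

Row-reduce the augmented matrix:
R1 ← R1 / (29/10).
R2 ← R2 + 4/5·R1.
R3 ← R3 − 11/10·R1.
R4 ← R4 − 91/10·R1.
R2 ← R2 / (519/145).
R1 ← R1 + 8/29·R2.
R3 ← R3 + 463/290·R2.
R4 ← R4 + 1389/290·R2.
R3 ← R3 / (42323/10380).
R1 ← R1 − 128/519·R3.
R2 ← R2 − 409/1038·R3.
R4 ← R4 − 42323/3460·R3.
R4 reduces to 0 = 0, so the extra equation is consistent.
Reading off the reduced rows gives x_1 = 4, x_2 = -5, x_3 = 0.

x_1 = 4, x_2 = -5, x_3 = 0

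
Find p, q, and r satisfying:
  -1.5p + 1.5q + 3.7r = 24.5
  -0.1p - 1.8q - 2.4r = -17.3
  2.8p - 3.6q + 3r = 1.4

p = -1, q = 3, r = 5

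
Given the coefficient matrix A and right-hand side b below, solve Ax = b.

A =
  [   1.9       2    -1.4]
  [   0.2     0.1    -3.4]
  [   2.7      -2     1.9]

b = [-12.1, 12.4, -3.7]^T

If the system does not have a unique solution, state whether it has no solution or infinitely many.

x_1 = -3, x_2 = -6, x_3 = -4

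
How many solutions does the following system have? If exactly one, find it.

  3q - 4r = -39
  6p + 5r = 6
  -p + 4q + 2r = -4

Row-reduce the augmented matrix:
Swap R1 and R2.
R1 ← R1 / (6).
R3 ← R3 + 1·R1.
R2 ← R2 / (3).
R3 ← R3 − 4·R2.
R3 ← R3 / (49/6).
R1 ← R1 − 5/6·R3.
R2 ← R2 + 4/3·R3.
Reading off the reduced rows gives p = -4, q = -5, r = 6.

p = -4, q = -5, r = 6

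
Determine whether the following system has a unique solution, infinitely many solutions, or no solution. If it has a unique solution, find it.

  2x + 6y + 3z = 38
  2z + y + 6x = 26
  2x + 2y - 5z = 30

x = 4, y = 6, z = -2

Row-reduce the augmented matrix:
R1 ← R1 / (2).
R2 ← R2 − 6·R1.
R3 ← R3 − 2·R1.
R2 ← R2 / (-17).
R1 ← R1 − 3·R2.
R3 ← R3 + 4·R2.
R3 ← R3 / (-108/17).
R1 ← R1 − 9/34·R3.
R2 ← R2 − 7/17·R3.
Reading off the reduced rows gives x = 4, y = 6, z = -2.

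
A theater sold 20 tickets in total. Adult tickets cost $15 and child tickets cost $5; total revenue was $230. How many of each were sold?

adult tickets: 13, child tickets: 7

Let a = adult tickets, c = child tickets.
  a + c = 20
  15a + 5c = 230
Row-reduce the augmented matrix:
R2 ← R2 − 15·R1.
R2 ← R2 / (-10).
R1 ← R1 − 1·R2.
Reading off the reduced rows gives a = 13, c = 7.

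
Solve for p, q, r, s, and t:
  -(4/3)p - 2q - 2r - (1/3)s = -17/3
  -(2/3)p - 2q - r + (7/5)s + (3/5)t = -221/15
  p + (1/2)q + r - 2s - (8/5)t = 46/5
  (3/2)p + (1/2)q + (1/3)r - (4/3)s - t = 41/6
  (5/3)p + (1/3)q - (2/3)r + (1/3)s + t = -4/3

Row-reduce the augmented matrix:
R1 ← R1 / (-4/3).
R2 ← R2 + 2/3·R1.
R3 ← R3 − 1·R1.
R4 ← R4 − 3/2·R1.
R5 ← R5 − 5/3·R1.
R2 ← R2 / (-1).
R1 ← R1 − 3/2·R2.
R3 ← R3 + 1·R2.
R4 ← R4 + 7/4·R2.
R5 ← R5 + 13/6·R2.
R3 ← R3 / (-1/2).
R1 ← R1 − 3/2·R3.
R4 ← R4 + 23/12·R3.
R5 ← R5 + 19/6·R3.
R4 ← R4 / (733/72).
R1 ← R1 + 177/20·R4.
R2 ← R2 + 47/30·R4.
R3 ← R3 − 229/30·R4.
R5 ← R5 − 745/36·R4.
R5 ← R5 / (7231/10995).
R1 ← R1 + 2766/18325·R5.
R2 ← R2 − 7006/18325·R5.
R3 ← R3 + 7077/18325·R5.
R4 ← R4 − 2298/3665·R5.
Reading off the reduced rows gives p = -1, q = 6, r = -2, s = -3, t = -2.

p = -1, q = 6, r = -2, s = -3, t = -2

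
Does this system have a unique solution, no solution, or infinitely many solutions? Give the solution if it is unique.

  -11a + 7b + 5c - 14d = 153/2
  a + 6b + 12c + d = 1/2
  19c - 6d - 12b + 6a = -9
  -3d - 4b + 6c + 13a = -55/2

Row-reduce the augmented matrix:
R1 ← R1 / (-11).
R2 ← R2 − 1·R1.
R3 ← R3 − 6·R1.
R4 ← R4 − 13·R1.
R2 ← R2 / (73/11).
R1 ← R1 + 7/11·R2.
R3 ← R3 + 90/11·R2.
R4 ← R4 − 47/11·R2.
R3 ← R3 / (2707/73).
R1 ← R1 − 54/73·R3.
R2 ← R2 − 137/73·R3.
R4 ← R4 − 284/73·R3.
R4 ← R4 / (-48466/2707).
R1 ← R1 − 4129/2707·R4.
R2 ← R2 − 1803/2707·R4.
R3 ← R3 + 1020/2707·R4.
Reading off the reduced rows gives a = -5/2, b = 1, c = 0, d = -3.

a = -5/2, b = 1, c = 0, d = -3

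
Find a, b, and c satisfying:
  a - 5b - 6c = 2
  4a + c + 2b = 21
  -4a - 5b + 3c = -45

a = 4, b = 4, c = -3

Row-reduce the augmented matrix:
R2 ← R2 − 4·R1.
R3 ← R3 + 4·R1.
R2 ← R2 / (22).
R1 ← R1 + 5·R2.
R3 ← R3 + 25·R2.
R3 ← R3 / (163/22).
R1 ← R1 + 7/22·R3.
R2 ← R2 − 25/22·R3.
Reading off the reduced rows gives a = 4, b = 4, c = -3.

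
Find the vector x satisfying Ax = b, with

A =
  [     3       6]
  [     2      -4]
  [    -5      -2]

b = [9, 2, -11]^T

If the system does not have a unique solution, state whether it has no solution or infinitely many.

x_1 = 2, x_2 = 1/2

Row-reduce the augmented matrix:
R1 ← R1 / (3).
R2 ← R2 − 2·R1.
R3 ← R3 + 5·R1.
R2 ← R2 / (-8).
R1 ← R1 − 2·R2.
R3 ← R3 − 8·R2.
R3 reduces to 0 = 0, so the extra equation is consistent.
Reading off the reduced rows gives x_1 = 2, x_2 = 1/2.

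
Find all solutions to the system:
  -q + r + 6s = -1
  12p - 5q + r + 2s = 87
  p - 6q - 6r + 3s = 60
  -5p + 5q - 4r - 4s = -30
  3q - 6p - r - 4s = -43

Row-reduce the augmented matrix:
Swap R1 and R2.
R1 ← R1 / (12).
R3 ← R3 − 1·R1.
R4 ← R4 + 5·R1.
R5 ← R5 + 6·R1.
R2 ← R2 / (-1).
R1 ← R1 + 5/12·R2.
R3 ← R3 + 67/12·R2.
R4 ← R4 − 35/12·R2.
R5 ← R5 − 1/2·R2.
R3 ← R3 / (-35/3).
R1 ← R1 + 1/3·R3.
R2 ← R2 + 1·R3.
R4 ← R4 + 2/3·R3.
R4 ← R4 / (563/35).
R1 ← R1 + 51/35·R4.
R2 ← R2 + 118/35·R4.
R3 ← R3 − 92/35·R4.
R5 reduces to 0 = 0, so the extra equation is consistent.
Reading off the reduced rows gives p = 6, q = -4, r = -5, s = 0.

p = 6, q = -4, r = -5, s = 0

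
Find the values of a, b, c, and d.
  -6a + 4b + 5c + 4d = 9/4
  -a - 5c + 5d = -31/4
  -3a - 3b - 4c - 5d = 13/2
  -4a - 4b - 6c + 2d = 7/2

a = -1, b = -2, c = 5/4, d = -1/2

Row-reduce the augmented matrix:
R1 ← R1 / (-6).
R2 ← R2 + 1·R1.
R3 ← R3 + 3·R1.
R4 ← R4 + 4·R1.
R2 ← R2 / (-2/3).
R1 ← R1 + 2/3·R2.
R3 ← R3 + 5·R2.
R4 ← R4 + 20/3·R2.
R3 ← R3 / (149/4).
R1 ← R1 − 5·R3.
R2 ← R2 − 35/4·R3.
R4 ← R4 − 49·R3.
R4 ← R4 / (1186/149).
R1 ← R1 − 45/149·R4.
R2 ← R2 − 414/149·R4.
R3 ← R3 + 158/149·R4.
Reading off the reduced rows gives a = -1, b = -2, c = 5/4, d = -1/2.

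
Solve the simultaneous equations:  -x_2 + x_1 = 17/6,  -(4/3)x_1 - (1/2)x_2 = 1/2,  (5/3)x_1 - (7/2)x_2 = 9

x_1 = 1/2, x_2 = -7/3

Row-reduce the augmented matrix:
R2 ← R2 + 4/3·R1.
R3 ← R3 − 5/3·R1.
R2 ← R2 / (-11/6).
R1 ← R1 + 1·R2.
R3 ← R3 + 11/6·R2.
R3 reduces to 0 = 0, so the extra equation is consistent.
Reading off the reduced rows gives x_1 = 1/2, x_2 = -7/3.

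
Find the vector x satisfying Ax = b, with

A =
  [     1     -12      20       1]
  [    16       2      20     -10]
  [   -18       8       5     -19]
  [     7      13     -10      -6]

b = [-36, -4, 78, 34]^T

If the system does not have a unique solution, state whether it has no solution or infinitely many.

Row-reduce:
R2 ← R2 − 16·R1.
R3 ← R3 + 18·R1.
R4 ← R4 − 7·R1.
R2 ← R2 / (194).
R1 ← R1 + 12·R2.
R3 ← R3 + 208·R2.
R4 ← R4 − 97·R2.
R3 ← R3 / (4205/97).
R1 ← R1 − 140/97·R3.
R2 ← R2 + 150/97·R3.
Rank is 3 with 4 unknowns, leaving x_4 free.

infinitely many solutions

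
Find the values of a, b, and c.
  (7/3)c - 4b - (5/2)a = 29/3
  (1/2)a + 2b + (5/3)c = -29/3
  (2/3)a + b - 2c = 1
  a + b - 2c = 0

Row-reduce the augmented matrix:
R1 ← R1 / (-5/2).
R2 ← R2 − 1/2·R1.
R3 ← R3 − 2/3·R1.
R4 ← R4 − 1·R1.
R2 ← R2 / (6/5).
R1 ← R1 − 8/5·R2.
R3 ← R3 + 1/15·R2.
R4 ← R4 + 3/5·R2.
R3 ← R3 / (-34/27).
R1 ← R1 + 34/9·R3.
R2 ← R2 − 16/9·R3.
R4 reduces to 0 = 0, so the extra equation is consistent.
Reading off the reduced rows gives a = -3, b = -2, c = -5/2.

a = -3, b = -2, c = -5/2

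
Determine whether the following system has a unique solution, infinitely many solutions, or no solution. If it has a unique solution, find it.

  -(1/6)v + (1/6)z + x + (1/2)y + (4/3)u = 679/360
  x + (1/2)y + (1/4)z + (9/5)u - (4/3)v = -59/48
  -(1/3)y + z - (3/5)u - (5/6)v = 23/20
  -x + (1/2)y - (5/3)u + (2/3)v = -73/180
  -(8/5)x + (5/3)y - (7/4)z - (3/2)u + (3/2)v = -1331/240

x = 3, y = -1/2, z = 11/4, u = -2/3, v = 13/5

Row-reduce the augmented matrix:
R2 ← R2 − 1·R1.
R4 ← R4 + 1·R1.
R5 ← R5 + 8/5·R1.
Swap R2 and R3.
R2 ← R2 / (-1/3).
R1 ← R1 − 1/2·R2.
R4 ← R4 − 1·R2.
R5 ← R5 − 37/15·R2.
R3 ← R3 / (1/12).
R1 ← R1 − 5/3·R3.
R2 ← R2 + 3·R3.
R4 ← R4 − 19/6·R3.
R5 ← R5 − 71/12·R3.
R4 ← R4 / (-298/15).
R1 ← R1 + 89/10·R4.
R2 ← R2 − 93/5·R4.
R3 ← R3 − 28/5·R4.
R5 ← R5 + 1847/50·R4.
R5 ← R5 / (-2427/2980).
R1 ← R1 − 2639/894·R5.
R2 ← R2 − 20/149·R5.
R3 ← R3 + 308/149·R5.
R4 ← R4 + 635/298·R5.
Reading off the reduced rows gives x = 3, y = -1/2, z = 11/4, u = -2/3, v = 13/5.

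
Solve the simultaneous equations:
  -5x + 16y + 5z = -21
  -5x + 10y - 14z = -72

Row-reduce:
R1 ← R1 / (-5).
R2 ← R2 + 5·R1.
R2 ← R2 / (-6).
R1 ← R1 + 16/5·R2.
Rank is 2 with 3 unknowns, leaving z free.

infinitely many solutions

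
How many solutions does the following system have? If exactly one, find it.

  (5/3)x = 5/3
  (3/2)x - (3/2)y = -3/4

Row-reduce the augmented matrix:
R1 ← R1 / (5/3).
R2 ← R2 − 3/2·R1.
R2 ← R2 / (-3/2).
Reading off the reduced rows gives x = 1, y = 3/2.

x = 1, y = 3/2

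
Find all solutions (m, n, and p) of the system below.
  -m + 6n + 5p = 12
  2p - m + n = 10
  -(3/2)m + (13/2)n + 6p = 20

Row-reduce:
R1 ← R1 / (-1).
R2 ← R2 + 1·R1.
R3 ← R3 + 3/2·R1.
R2 ← R2 / (-5).
R1 ← R1 + 6·R2.
R3 ← R3 + 5/2·R2.
Row 3 reduces to 0 = 3, a contradiction. The system is inconsistent.

no solution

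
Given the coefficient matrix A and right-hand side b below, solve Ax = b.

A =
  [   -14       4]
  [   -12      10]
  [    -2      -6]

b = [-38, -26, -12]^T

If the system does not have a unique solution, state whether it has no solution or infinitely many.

x_1 = 3, x_2 = 1

Row-reduce the augmented matrix:
R1 ← R1 / (-14).
R2 ← R2 + 12·R1.
R3 ← R3 + 2·R1.
R2 ← R2 / (46/7).
R1 ← R1 + 2/7·R2.
R3 ← R3 + 46/7·R2.
R3 reduces to 0 = 0, so the extra equation is consistent.
Reading off the reduced rows gives x_1 = 3, x_2 = 1.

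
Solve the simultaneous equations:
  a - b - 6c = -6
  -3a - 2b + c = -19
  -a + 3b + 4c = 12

a = 4, b = 4, c = 1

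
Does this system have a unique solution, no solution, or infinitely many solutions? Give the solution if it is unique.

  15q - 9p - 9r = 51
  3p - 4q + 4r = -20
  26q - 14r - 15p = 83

no solution

Row-reduce:
R1 ← R1 / (-9).
R2 ← R2 − 3·R1.
R3 ← R3 + 15·R1.
R1 ← R1 + 5/3·R2.
R3 ← R3 − 1·R2.
Row 3 reduces to 0 = 1, a contradiction. The system is inconsistent.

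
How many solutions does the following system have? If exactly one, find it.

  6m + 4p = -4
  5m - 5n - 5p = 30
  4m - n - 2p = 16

m = 2, n = 0, p = -4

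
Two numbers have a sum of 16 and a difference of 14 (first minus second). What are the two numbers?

Let x = first number, y = second number.
  x + y = 16
  x - y = 14
Row-reduce the augmented matrix:
R2 ← R2 − 1·R1.
R2 ← R2 / (-2).
R1 ← R1 − 1·R2.
Reading off the reduced rows gives x = 15, y = 1.

first number: 15, second number: 1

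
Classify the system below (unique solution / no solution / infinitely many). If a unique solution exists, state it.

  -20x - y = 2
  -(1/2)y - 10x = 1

infinitely many solutions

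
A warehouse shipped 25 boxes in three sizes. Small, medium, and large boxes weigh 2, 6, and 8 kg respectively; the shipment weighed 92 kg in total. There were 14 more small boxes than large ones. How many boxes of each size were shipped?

Let s = small boxes, m = medium boxes, l = large boxes.
  l + s + m = 25
  2s + 6m + 8l = 92
  s - l = 14
Row-reduce the augmented matrix:
R2 ← R2 − 2·R1.
R3 ← R3 − 1·R1.
R2 ← R2 / (4).
R1 ← R1 − 1·R2.
R3 ← R3 + 1·R2.
R3 ← R3 / (-1/2).
R1 ← R1 + 1/2·R3.
R2 ← R2 − 3/2·R3.
Reading off the reduced rows gives s = 15, m = 9, l = 1.

small boxes: 15, medium boxes: 9, large boxes: 1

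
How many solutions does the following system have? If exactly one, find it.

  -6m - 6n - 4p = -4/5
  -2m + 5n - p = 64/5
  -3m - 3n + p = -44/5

m = 0, n = 2, p = -14/5

Row-reduce the augmented matrix:
R1 ← R1 / (-6).
R2 ← R2 + 2·R1.
R3 ← R3 + 3·R1.
R2 ← R2 / (7).
R1 ← R1 − 1·R2.
R3 ← R3 / (3).
R1 ← R1 − 13/21·R3.
R2 ← R2 − 1/21·R3.
Reading off the reduced rows gives m = 0, n = 2, p = -14/5.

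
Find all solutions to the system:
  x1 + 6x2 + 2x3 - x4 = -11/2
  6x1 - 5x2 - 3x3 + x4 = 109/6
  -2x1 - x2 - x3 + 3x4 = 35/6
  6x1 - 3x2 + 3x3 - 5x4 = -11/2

Row-reduce the augmented matrix:
R2 ← R2 − 6·R1.
R3 ← R3 + 2·R1.
R4 ← R4 − 6·R1.
R2 ← R2 / (-41).
R1 ← R1 − 6·R2.
R3 ← R3 − 11·R2.
R4 ← R4 + 39·R2.
R3 ← R3 / (-42/41).
R1 ← R1 + 8/41·R3.
R2 ← R2 − 15/41·R3.
R4 ← R4 − 216/41·R3.
R4 ← R4 / (64/7).
R1 ← R1 + 11/21·R4.
R2 ← R2 − 6/7·R4.
R3 ← R3 + 59/21·R4.
Reading off the reduced rows gives x1 = 5/3, x2 = -1/3, x3 = -4/3, x4 = 5/2.

x1 = 5/3, x2 = -1/3, x3 = -4/3, x4 = 5/2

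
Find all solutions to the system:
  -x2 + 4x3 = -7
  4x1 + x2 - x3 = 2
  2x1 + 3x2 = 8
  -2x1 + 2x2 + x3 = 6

Row-reduce the augmented matrix:
Swap R1 and R2.
R1 ← R1 / (4).
R3 ← R3 − 2·R1.
R4 ← R4 + 2·R1.
R2 ← R2 / (-1).
R1 ← R1 − 1/4·R2.
R3 ← R3 − 5/2·R2.
R4 ← R4 − 5/2·R2.
R3 ← R3 / (21/2).
R1 ← R1 − 3/4·R3.
R2 ← R2 + 4·R3.
R4 ← R4 − 21/2·R3.
R4 reduces to 0 = 0, so the extra equation is consistent.
Reading off the reduced rows gives x1 = -1/2, x2 = 3, x3 = -1.

x1 = -1/2, x2 = 3, x3 = -1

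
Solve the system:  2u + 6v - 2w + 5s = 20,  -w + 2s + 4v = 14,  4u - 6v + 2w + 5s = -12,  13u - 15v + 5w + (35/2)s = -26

Row-reduce:
R1 ← R1 / (2).
R3 ← R3 − 4·R1.
R4 ← R4 − 13·R1.
R2 ← R2 / (4).
R1 ← R1 − 3·R2.
R3 ← R3 + 18·R2.
R4 ← R4 + 54·R2.
R3 ← R3 / (3/2).
R1 ← R1 + 1/4·R3.
R2 ← R2 + 1/4·R3.
R4 ← R4 − 9/2·R3.
Rank is 3 with 4 unknowns, leaving s free.

infinitely many solutions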